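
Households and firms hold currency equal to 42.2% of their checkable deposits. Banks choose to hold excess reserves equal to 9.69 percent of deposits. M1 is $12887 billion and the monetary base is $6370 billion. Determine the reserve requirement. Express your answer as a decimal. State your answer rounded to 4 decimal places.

0.1840

Using m = M/MB = 12887/6370 ≈ 2.023077. Since m = (1 + c)/(c + rr + e), the denominator satisfies c + rr + e = (1 + c)/m = (1 + 0.422) / 2.023077 ≈ 0.702890.
With c = 0.422 and e = 0.0969, the reserve requirement is 0.702890 − 0.422 − 0.0969 = 0.18399.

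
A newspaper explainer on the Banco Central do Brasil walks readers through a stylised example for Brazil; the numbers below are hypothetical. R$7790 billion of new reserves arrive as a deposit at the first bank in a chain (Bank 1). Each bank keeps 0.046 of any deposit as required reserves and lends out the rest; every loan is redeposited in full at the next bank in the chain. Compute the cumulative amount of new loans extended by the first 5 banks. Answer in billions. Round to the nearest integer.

R$33893 billion

Bank i lends (1 − rr)^i of the original deposit: Bank 1 lends 7790·0.9540 = 7431.6600, Bank 2 lends 7790·0.9540² ≈ 7089.8036, and so on.
Summing a geometric series: total = 7790·[0.9540·(1 − 0.9540^5) / (1 − 0.9540)] ≈ 33893.4068 billion.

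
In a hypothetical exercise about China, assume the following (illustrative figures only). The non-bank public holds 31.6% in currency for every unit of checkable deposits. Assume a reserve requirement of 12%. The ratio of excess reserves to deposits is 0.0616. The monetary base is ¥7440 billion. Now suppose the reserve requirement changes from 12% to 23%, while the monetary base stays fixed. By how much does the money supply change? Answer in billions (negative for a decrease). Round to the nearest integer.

Initially m₁ = (1 + 0.316) / (0.12 + 0.0616 + 0.316) ≈ 2.64469, so M₁ = 2.64469 × 7440 = 19676.4936 billion.
After the change m₂ = (1 + 0.316) / (0.23 + 0.0616 + 0.316) ≈ 2.16590, so M₂ = 2.16590 × 7440 = 16114.296 billion.
ΔM = M₂ − M₁ = 16114.296 − 19676.4936 = -3562.1976 billion.

-3562 billion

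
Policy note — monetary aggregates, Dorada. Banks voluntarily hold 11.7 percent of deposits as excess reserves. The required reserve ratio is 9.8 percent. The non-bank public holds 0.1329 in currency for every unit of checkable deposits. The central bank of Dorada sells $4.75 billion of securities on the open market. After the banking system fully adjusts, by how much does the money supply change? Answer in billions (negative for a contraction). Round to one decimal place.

The money multiplier is m = (1 + c) / (rr + e + c) = (1 + 0.1329) / (0.098 + 0.117 + 0.1329) ≈ 3.2564.
The sale removes 4.75 billion of base, so ΔM = m × ΔMB = 3.2564 × (−4.75) = -15.4679 billion.

-15.5 billion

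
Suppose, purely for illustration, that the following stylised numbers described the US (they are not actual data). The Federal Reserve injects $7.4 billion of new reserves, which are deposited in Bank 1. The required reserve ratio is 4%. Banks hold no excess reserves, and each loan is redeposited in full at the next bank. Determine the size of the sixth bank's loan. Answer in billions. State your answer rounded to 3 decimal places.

$5.792 billion

Each bank lends a fraction (1 − rr) = 0.9600 of the deposit it receives, so Bank 6 receives 7.4·0.9600^5 and lends 7.4·0.9600^6 ≈ 5.7924 billion.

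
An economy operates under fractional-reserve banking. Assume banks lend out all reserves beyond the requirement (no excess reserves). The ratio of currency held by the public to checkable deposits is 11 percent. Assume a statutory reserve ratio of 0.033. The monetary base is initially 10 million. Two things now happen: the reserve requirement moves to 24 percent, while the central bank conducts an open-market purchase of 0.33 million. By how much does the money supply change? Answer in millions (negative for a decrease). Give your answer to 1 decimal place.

-44.9 million

Before: m₁ = (1 + 0.11) / (0.033 + 0.11) ≈ 7.7622, MB₁ = 10, so M₁ = 7.7622 × 10 = 77.622 million.
After: m₂ = (1 + 0.11) / (0.24 + 0.11) ≈ 3.1714, MB₂ = 10 + 0.33 = 10.33, so M₂ = 3.1714 × 10.33 ≈ 32.7606 million.
ΔM = M₂ − M₁ = 32.7606 − 77.622 = -44.8614 million.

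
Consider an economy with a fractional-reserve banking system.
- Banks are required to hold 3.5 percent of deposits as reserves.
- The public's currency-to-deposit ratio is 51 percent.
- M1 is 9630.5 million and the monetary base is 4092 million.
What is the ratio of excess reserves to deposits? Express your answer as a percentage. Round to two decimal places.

Using m = M/MB = 9630.5/4092 ≈ 2.353495. Since m = (1 + c)/(c + rr + e), the denominator satisfies c + rr + e = (1 + c)/m = (1 + 0.51) / 2.353495 ≈ 0.641599.
With c = 0.51 and rr = 0.035, the ratio of excess reserves to deposits is 0.641599 − 0.51 − 0.035 = 0.096599.

9.66%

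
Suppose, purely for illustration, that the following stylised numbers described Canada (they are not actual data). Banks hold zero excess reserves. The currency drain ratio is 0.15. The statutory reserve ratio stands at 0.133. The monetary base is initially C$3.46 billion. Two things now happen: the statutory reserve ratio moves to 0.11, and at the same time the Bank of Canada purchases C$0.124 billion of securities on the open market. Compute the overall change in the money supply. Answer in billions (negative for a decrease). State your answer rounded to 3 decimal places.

Before: m₁ = (1 + 0.15) / (0.133 + 0.15) ≈ 4.06360, MB₁ = 3.46, so M₁ = 4.06360 × 3.46 ≈ 14.0601 billion.
After: m₂ = (1 + 0.15) / (0.11 + 0.15) ≈ 4.42308, MB₂ = 3.46 + 0.124 = 3.584, so M₂ = 4.42308 × 3.584 ≈ 15.8523 billion.
ΔM = M₂ − M₁ = 15.8523 − 14.0601 = 1.7922 billion.

C$1.792 billion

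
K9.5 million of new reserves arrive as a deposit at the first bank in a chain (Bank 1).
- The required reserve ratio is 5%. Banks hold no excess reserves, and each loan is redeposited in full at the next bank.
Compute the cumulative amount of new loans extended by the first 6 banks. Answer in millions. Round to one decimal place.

K47.8 million

Bank i lends (1 − rr)^i of the original deposit: Bank 1 lends 9.5·0.9500 = 9.0250, Bank 2 lends 9.5·0.9500² ≈ 8.5738, and so on.
Summing a geometric series: total = 9.5·[0.9500·(1 − 0.9500^6) / (1 − 0.9500)] ≈ 47.8159 million.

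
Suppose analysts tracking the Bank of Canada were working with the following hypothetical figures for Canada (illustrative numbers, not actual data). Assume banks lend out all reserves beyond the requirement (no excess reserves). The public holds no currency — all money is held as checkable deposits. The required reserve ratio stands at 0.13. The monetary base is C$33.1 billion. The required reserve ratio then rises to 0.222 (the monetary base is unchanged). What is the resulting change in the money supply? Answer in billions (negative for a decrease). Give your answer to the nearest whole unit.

-106 billion

Initially m₁ = 1 / (0.13) ≈ 7.6923, so M₁ = 7.6923 × 33.1 ≈ 254.6151 billion.
After the change m₂ = 1 / (0.222) ≈ 4.5045, so M₂ = 4.5045 × 33.1 ≈ 149.099 billion.
ΔM = M₂ − M₁ = 149.099 − 254.6151 = -105.5161 billion.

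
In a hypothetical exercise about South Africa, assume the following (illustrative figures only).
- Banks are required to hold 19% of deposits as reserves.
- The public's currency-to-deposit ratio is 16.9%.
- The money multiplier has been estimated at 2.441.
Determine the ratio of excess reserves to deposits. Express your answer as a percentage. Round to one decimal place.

12.0%

Using m = 2.441. Since m = (1 + c)/(c + rr + e), the denominator satisfies c + rr + e = (1 + c)/m = (1 + 0.169) / 2.441 ≈ 0.478902.
With c = 0.169 and rr = 0.19, the ratio of excess reserves to deposits is 0.478902 − 0.169 − 0.19 = 0.119902.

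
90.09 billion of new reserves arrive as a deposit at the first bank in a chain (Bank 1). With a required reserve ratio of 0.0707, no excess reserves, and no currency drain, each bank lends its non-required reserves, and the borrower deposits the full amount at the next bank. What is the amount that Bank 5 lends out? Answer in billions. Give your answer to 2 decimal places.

62.44 billion

Each bank lends a fraction (1 − rr) = 0.9293 of the deposit it receives, so Bank 5 receives 90.09·0.9293^4 and lends 90.09·0.9293^5 ≈ 62.4390 billion.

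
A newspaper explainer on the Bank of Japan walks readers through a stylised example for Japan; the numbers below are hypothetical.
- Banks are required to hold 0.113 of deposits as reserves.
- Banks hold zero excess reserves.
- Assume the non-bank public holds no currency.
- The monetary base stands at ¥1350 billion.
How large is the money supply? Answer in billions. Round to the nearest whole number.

With no currency drain or excess reserves, the money multiplier is m = 1/rr = 1/0.113 ≈ 8.84956.
Money supply M = m × MB = 8.84956 × 1350 = 11946.906 billion.

¥11947 billion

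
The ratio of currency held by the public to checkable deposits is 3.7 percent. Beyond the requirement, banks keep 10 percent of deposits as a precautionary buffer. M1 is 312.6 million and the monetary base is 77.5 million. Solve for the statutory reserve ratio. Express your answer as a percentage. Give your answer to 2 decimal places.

Using m = M/MB = 312.6/77.5 ≈ 4.033548. Since m = (1 + c)/(c + rr + e), the denominator satisfies c + rr + e = (1 + c)/m = (1 + 0.037) / 4.033548 ≈ 0.257094.
With c = 0.037 and e = 0.1, the statutory reserve ratio is 0.257094 − 0.037 − 0.1 = 0.120094.

12.01%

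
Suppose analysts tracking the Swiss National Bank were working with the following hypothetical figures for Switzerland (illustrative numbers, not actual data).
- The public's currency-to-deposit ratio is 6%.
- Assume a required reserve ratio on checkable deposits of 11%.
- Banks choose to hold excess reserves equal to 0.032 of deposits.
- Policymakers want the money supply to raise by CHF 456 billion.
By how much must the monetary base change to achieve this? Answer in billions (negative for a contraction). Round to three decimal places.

The money multiplier is m = (1 + c) / (rr + e + c) = (1 + 0.06) / (0.11 + 0.032 + 0.06) ≈ 5.2475248.
ΔMB = ΔM / m = (+456) / 5.2475248 ≈ 86.8981 billion.

CHF 86.898 billion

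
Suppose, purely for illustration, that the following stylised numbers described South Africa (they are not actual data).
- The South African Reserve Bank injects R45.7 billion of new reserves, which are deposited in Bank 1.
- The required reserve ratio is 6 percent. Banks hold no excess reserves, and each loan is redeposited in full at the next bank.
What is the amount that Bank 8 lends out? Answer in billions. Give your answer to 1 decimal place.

Each bank lends a fraction (1 − rr) = 0.9400 of the deposit it receives, so Bank 8 receives 45.7·0.9400^7 and lends 45.7·0.9400^8 ≈ 27.8573 billion.

R27.9 billion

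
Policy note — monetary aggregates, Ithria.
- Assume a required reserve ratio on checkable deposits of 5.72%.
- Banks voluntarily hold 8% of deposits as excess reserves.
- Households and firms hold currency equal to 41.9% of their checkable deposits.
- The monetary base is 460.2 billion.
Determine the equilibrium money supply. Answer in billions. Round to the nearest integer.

The money multiplier is m = (1 + c) / (rr + e + c) = (1 + 0.419) / (0.0572 + 0.08 + 0.419) ≈ 2.5512.
So M = m × MB = 2.5512 × 460.2 ≈ 1174.0622 billion.

1174 billion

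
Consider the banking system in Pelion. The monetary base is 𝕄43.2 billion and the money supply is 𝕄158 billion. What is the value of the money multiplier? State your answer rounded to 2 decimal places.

3.66

The money multiplier is m = M / MB = 158 / 43.2 ≈ 3.65741.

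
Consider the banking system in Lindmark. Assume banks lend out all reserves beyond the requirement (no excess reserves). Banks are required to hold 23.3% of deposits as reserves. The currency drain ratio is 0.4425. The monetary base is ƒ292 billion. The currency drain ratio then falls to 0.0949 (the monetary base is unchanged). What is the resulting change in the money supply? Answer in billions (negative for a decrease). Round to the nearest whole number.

Initially m₁ = (1 + 0.4425) / (0.233 + 0.4425) ≈ 2.1355, so M₁ = 2.1355 × 292 = 623.566 billion.
After the change m₂ = (1 + 0.0949) / (0.233 + 0.0949) ≈ 3.3391, so M₂ = 3.3391 × 292 = 975.0172 billion.
ΔM = M₂ − M₁ = 975.0172 − 623.566 = 351.4512 billion.

ƒ351 billion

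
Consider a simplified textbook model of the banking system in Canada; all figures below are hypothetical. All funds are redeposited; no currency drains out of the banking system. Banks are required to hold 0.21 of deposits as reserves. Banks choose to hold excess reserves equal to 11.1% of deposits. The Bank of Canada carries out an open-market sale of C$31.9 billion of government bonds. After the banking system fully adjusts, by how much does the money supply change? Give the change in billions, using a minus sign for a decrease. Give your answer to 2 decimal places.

-99.38 billion

The money multiplier is m = 1 / (rr + e) = 1 / (0.21 + 0.111) ≈ 3.11526.
The sale removes 31.9 billion of base, so ΔM = m × ΔMB = 3.11526 × (−31.9) ≈ -99.3768 billion.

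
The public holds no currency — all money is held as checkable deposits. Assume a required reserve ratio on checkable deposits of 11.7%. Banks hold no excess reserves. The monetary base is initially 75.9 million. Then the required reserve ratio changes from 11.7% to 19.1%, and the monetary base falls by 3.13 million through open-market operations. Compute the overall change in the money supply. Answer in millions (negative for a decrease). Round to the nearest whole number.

Before: m₁ = 1 / (0.117) ≈ 8.5470, MB₁ = 75.9, so M₁ = 8.5470 × 75.9 = 648.7173 million.
After: m₂ = 1 / (0.191) ≈ 5.2356, MB₂ = 75.9 − 3.13 = 72.77, so M₂ = 5.2356 × 72.77 ≈ 380.9946 million.
ΔM = M₂ − M₁ = 380.9946 − 648.7173 = -267.7227 million.

-268 million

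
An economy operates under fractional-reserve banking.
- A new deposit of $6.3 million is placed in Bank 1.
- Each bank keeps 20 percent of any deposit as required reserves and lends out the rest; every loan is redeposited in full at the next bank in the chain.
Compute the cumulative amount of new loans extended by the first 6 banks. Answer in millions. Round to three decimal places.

$18.594 million

Bank i lends (1 − rr)^i of the original deposit: Bank 1 lends 6.3·0.8000 = 5.0400, Bank 2 lends 6.3·0.8000² = 4.0320, and so on.
Summing a geometric series: total = 6.3·[0.8000·(1 − 0.8000^6) / (1 − 0.8000)] ≈ 18.5940 million.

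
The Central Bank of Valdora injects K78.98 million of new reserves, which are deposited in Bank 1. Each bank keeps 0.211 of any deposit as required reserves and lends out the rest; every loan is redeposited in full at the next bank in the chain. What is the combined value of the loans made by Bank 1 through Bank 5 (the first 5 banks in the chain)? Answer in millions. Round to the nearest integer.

K205 million

Bank i lends (1 − rr)^i of the original deposit: Bank 1 lends 78.98·0.7890 ≈ 62.3152, Bank 2 lends 78.98·0.7890² ≈ 49.1667, and so on.
Summing a geometric series: total = 78.98·[0.7890·(1 − 0.7890^5) / (1 − 0.7890)] ≈ 205.0309 million.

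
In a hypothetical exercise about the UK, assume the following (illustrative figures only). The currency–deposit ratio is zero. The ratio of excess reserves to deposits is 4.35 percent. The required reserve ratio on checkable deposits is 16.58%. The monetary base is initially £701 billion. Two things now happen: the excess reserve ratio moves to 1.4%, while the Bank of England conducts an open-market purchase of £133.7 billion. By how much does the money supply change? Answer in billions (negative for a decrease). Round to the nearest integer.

£1293 billion

Before: m₁ = 1 / (0.1658 + 0.0435) ≈ 4.7778, MB₁ = 701, so M₁ = 4.7778 × 701 = 3349.2378 billion.
After: m₂ = 1 / (0.1658 + 0.014) ≈ 5.5617, MB₂ = 701 + 133.7 = 834.7, so M₂ = 5.5617 × 834.7 ≈ 4642.351 billion.
ΔM = M₂ − M₁ = 4642.351 − 3349.2378 = 1293.1132 billion.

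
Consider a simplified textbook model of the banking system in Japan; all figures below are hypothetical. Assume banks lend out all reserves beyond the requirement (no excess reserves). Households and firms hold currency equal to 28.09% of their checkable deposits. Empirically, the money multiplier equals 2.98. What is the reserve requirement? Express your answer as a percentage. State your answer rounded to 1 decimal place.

Using m = 2.98. Since m = (1 + c)/(c + rr + e), the denominator satisfies c + rr + e = (1 + c)/m = (1 + 0.2809) / 2.98 ≈ 0.429832.
With c = 0.2809 and e = 0, the reserve requirement is 0.429832 − 0.2809 − 0 = 0.148932.

14.9%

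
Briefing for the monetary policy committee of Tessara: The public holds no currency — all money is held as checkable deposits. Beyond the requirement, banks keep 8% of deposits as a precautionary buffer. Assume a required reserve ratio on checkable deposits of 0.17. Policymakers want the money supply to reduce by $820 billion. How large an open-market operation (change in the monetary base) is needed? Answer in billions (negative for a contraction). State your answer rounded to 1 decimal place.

The money multiplier is m = 1 / (rr + e) = 1 / (0.17 + 0.08) = 4.
ΔMB = ΔM / m = (−820) / 4 = -205 billion.

-205.0 billion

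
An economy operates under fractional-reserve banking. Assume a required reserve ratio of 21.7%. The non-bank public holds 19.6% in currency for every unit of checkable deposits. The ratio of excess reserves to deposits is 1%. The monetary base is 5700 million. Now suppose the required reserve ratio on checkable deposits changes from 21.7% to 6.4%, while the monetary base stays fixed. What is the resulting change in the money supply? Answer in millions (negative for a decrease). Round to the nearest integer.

9133 million

Initially m₁ = (1 + 0.196) / (0.217 + 0.01 + 0.196) ≈ 2.82742, so M₁ = 2.82742 × 5700 = 16116.294 million.
After the change m₂ = (1 + 0.196) / (0.064 + 0.01 + 0.196) ≈ 4.42963, so M₂ = 4.42963 × 5700 = 25248.891 million.
ΔM = M₂ − M₁ = 25248.891 − 16116.294 = 9132.597 million.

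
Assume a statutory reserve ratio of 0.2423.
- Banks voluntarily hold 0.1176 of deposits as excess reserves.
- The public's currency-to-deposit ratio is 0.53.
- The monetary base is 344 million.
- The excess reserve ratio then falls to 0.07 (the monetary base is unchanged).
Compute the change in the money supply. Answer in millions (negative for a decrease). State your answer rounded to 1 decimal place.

Initially m₁ = (1 + 0.53) / (0.2423 + 0.1176 + 0.53) ≈ 1.71929, so M₁ = 1.71929 × 344 ≈ 591.4358 million.
After the change m₂ = (1 + 0.53) / (0.2423 + 0.07 + 0.53) ≈ 1.81645, so M₂ = 1.81645 × 344 = 624.8588 million.
ΔM = M₂ − M₁ = 624.8588 − 591.4358 = 33.423 million.

33.4 million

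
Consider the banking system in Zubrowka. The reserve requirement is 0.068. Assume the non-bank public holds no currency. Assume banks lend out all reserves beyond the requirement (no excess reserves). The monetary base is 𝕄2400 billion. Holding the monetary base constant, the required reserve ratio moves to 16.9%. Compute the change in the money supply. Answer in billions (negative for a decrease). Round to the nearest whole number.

-21093 billion

Initially m₁ = 1 / (0.068) ≈ 14.70588, so M₁ = 14.70588 × 2400 = 35294.112 billion.
After the change m₂ = 1 / (0.169) ≈ 5.91716, so M₂ = 5.91716 × 2400 = 14201.184 billion.
ΔM = M₂ − M₁ = 14201.184 − 35294.112 = -21092.928 billion.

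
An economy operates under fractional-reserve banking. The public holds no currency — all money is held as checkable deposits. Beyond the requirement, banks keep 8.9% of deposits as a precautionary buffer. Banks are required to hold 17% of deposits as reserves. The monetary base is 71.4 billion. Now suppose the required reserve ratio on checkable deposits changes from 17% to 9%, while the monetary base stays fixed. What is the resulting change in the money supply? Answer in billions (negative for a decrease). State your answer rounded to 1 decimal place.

123.2 billion

Initially m₁ = 1 / (0.17 + 0.089) ≈ 3.8610, so M₁ = 3.8610 × 71.4 = 275.6754 billion.
After the change m₂ = 1 / (0.09 + 0.089) ≈ 5.5866, so M₂ = 5.5866 × 71.4 ≈ 398.8832 billion.
ΔM = M₂ − M₁ = 398.8832 − 275.6754 = 123.2078 billion.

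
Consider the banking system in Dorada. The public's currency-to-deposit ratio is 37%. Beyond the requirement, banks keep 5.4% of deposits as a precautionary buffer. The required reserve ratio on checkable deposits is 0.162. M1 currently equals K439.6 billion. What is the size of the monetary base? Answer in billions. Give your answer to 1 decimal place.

The money multiplier is m = (1 + c) / (rr + e + c) = (1 + 0.37) / (0.162 + 0.054 + 0.37) ≈ 2.33788.
MB = M / m = 439.6 / 2.33788 ≈ 188.0336 billion.

K188.0 billion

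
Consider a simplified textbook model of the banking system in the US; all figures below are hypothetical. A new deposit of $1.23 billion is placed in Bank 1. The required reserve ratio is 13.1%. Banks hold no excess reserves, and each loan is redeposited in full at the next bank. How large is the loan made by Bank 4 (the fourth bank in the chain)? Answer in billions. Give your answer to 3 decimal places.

$0.701 billion

Each bank lends a fraction (1 − rr) = 0.8690 of the deposit it receives, so Bank 4 receives 1.23·0.8690^3 and lends 1.23·0.8690^4 ≈ 0.7014 billion.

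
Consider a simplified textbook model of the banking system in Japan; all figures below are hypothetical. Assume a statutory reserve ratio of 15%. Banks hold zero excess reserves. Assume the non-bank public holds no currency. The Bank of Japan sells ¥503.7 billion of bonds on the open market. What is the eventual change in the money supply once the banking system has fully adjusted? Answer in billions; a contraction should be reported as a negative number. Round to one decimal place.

The simple money multiplier is m = 1/rr = 1/0.15 ≈ 6.66667.
An open-market sale reduces the monetary base by 503.7 billion, so ΔM = m × ΔMB = 6.66667 × (−503.7) ≈ -3358.0017 billion.

-3358.0 billion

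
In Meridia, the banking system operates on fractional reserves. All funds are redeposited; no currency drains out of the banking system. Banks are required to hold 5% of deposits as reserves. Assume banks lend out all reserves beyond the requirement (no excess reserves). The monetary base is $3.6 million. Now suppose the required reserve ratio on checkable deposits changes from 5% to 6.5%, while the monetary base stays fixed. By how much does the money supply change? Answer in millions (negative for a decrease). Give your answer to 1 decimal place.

Initially m₁ = 1 / (0.05) = 20, so M₁ = 20 × 3.6 = 72 million.
After the change m₂ = 1 / (0.065) ≈ 15.3846, so M₂ = 15.3846 × 3.6 ≈ 55.3846 million.
ΔM = M₂ − M₁ = 55.3846 − 72 = -16.6154 million.

-16.6 million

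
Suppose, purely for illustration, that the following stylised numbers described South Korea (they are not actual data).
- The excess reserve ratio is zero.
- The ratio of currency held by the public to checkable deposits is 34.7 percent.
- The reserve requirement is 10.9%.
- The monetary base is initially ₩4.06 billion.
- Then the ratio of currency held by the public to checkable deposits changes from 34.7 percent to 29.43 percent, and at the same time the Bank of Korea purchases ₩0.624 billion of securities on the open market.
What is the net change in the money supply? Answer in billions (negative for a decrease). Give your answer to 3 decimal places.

Before: m₁ = (1 + 0.347) / (0.109 + 0.347) ≈ 2.95395, MB₁ = 4.06, so M₁ = 2.95395 × 4.06 ≈ 11.993 billion.
After: m₂ = (1 + 0.2943) / (0.109 + 0.2943) ≈ 3.20927, MB₂ = 4.06 + 0.624 = 4.684, so M₂ = 3.20927 × 4.684 ≈ 15.0322 billion.
ΔM = M₂ − M₁ = 15.0322 − 11.993 = 3.0392 billion.

₩3.039 billion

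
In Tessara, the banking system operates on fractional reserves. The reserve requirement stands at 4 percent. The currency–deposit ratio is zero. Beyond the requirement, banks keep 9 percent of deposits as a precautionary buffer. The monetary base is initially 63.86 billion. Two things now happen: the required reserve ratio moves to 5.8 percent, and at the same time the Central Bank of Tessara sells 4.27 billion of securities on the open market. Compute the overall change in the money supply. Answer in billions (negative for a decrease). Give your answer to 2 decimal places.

Before: m₁ = 1 / (0.04 + 0.09) ≈ 7.69231, MB₁ = 63.86, so M₁ = 7.69231 × 63.86 ≈ 491.2309 billion.
After: m₂ = 1 / (0.058 + 0.09) ≈ 6.75676, MB₂ = 63.86 − 4.27 = 59.59, so M₂ = 6.75676 × 59.59 ≈ 402.6353 billion.
ΔM = M₂ − M₁ = 402.6353 − 491.2309 = -88.5956 billion.

-88.60 billion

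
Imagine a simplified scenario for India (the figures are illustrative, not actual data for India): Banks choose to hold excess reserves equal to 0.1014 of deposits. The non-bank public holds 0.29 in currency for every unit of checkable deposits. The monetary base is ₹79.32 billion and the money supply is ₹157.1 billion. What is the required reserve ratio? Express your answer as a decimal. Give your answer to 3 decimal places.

0.260

Using m = M/MB = 157.1/79.32 ≈ 1.980585. Since m = (1 + c)/(c + rr + e), the denominator satisfies c + rr + e = (1 + c)/m = (1 + 0.29) / 1.980585 ≈ 0.651323.
With c = 0.29 and e = 0.1014, the required reserve ratio is 0.651323 − 0.29 − 0.1014 = 0.259923.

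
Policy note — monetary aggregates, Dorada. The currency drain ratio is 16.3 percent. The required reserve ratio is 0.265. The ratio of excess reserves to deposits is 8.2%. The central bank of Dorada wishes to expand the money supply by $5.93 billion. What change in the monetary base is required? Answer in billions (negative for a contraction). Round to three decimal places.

The money multiplier is m = (1 + c) / (rr + e + c) = (1 + 0.163) / (0.265 + 0.082 + 0.163) ≈ 2.28039.
ΔMB = ΔM / m = (+5.93) / 2.28039 ≈ 2.6004 billion.

$2.600 billion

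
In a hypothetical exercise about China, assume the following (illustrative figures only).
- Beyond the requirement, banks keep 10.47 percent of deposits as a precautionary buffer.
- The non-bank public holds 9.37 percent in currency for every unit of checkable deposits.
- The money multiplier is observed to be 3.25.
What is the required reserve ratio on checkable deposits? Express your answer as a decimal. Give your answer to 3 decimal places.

0.138

Using m = 3.25. Since m = (1 + c)/(c + rr + e), the denominator satisfies c + rr + e = (1 + c)/m = (1 + 0.0937) / 3.25 ≈ 0.336523.
With c = 0.0937 and e = 0.1047, the required reserve ratio on checkable deposits is 0.336523 − 0.0937 − 0.1047 = 0.138123.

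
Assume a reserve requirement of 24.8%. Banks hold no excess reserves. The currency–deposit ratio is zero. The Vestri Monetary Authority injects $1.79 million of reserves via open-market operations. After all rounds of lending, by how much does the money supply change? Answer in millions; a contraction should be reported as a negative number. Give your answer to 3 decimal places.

The simple money multiplier is m = 1/rr = 1/0.248 ≈ 4.03226.
An open-market purchase increases the monetary base by 1.79 million, so ΔM = m × ΔMB = 4.03226 × 1.79 ≈ 7.2177 million.

$7.218 million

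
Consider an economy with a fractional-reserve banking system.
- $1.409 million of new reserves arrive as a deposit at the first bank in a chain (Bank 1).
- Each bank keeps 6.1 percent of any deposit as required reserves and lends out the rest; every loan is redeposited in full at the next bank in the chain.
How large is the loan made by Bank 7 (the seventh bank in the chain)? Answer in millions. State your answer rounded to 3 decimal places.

$0.907 million

Each bank lends a fraction (1 − rr) = 0.9390 of the deposit it receives, so Bank 7 receives 1.409·0.9390^6 and lends 1.409·0.9390^7 ≈ 0.9069 million.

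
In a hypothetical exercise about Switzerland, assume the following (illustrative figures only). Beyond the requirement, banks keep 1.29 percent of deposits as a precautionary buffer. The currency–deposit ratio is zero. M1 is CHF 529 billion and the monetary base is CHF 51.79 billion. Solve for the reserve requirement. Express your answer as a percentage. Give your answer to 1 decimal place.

Using m = M/MB = 529/51.79 ≈ 10.214327. Since m = (1 + c)/(c + rr + e), the denominator satisfies c + rr + e = (1 + c)/m = (1 + 0) / 10.214327 ≈ 0.097902.
With c = 0 and e = 0.0129, the reserve requirement is 0.097902 − 0 − 0.0129 = 0.085002.

8.5%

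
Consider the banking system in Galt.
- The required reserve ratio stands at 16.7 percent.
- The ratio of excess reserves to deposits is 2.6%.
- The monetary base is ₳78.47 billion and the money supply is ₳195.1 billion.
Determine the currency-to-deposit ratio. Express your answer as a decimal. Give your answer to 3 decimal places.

0.350

Using m = M/MB = 195.1/78.47 ≈ 2.486300. From m = (1 + c)/(c + rr + e), rearranging gives 1 + c = m·(c + rr + e), so c·(1 − m) = m·(rr + e) − 1.
Hence c = [m·(rr + e) − 1]/(1 − m) = [2.486300 × (0.167 + 0.026) − 1] / (1 − 2.486300) ≈ 0.349959.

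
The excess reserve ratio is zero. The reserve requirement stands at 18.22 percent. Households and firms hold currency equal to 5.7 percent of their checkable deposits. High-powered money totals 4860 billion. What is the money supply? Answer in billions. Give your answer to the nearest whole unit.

The money multiplier is m = (1 + c) / (rr + c) = (1 + 0.057) / (0.1822 + 0.057) ≈ 4.41890.
So M = m × MB = 4.41890 × 4860 = 21475.854 billion.

21476 billion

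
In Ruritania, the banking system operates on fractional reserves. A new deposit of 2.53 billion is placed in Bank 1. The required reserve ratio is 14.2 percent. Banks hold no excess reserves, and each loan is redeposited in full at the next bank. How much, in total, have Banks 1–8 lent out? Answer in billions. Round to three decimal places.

10.797 billion

Bank i lends (1 − rr)^i of the original deposit: Bank 1 lends 2.53·0.8580 ≈ 2.1707, Bank 2 lends 2.53·0.8580² ≈ 1.8625, and so on.
Summing a geometric series: total = 2.53·[0.8580·(1 − 0.8580^8) / (1 − 0.8580)] ≈ 10.7972 billion.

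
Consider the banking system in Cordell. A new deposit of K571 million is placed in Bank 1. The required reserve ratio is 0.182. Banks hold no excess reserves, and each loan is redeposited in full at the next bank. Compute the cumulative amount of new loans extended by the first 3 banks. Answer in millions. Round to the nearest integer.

K1162 million

Bank i lends (1 − rr)^i of the original deposit: Bank 1 lends 571·0.8180 = 467.0780, Bank 2 lends 571·0.8180² ≈ 382.0698, and so on.
Summing a geometric series: total = 571·[0.8180·(1 − 0.8180^3) / (1 − 0.8180)] ≈ 1161.6809 million.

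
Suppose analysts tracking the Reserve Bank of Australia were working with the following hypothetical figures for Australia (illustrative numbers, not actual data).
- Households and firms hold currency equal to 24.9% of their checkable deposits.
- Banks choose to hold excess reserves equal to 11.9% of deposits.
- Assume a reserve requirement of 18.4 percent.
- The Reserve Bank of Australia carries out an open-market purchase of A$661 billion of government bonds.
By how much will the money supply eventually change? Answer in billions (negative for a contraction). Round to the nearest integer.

A$1496 billion

The money multiplier is m = (1 + c) / (rr + e + c) = (1 + 0.249) / (0.184 + 0.119 + 0.249) ≈ 2.2627.
The purchase adds 661 billion of base, so ΔM = m × ΔMB = 2.2627 × (+661) = 1495.6447 billion.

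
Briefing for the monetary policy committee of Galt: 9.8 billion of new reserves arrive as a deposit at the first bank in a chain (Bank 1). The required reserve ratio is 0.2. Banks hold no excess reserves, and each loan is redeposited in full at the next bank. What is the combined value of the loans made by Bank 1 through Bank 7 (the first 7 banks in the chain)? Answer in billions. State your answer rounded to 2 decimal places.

30.98 billion

Bank i lends (1 − rr)^i of the original deposit: Bank 1 lends 9.8·0.8000 = 7.8400, Bank 2 lends 9.8·0.8000² = 6.2720, and so on.
Summing a geometric series: total = 9.8·[0.8000·(1 − 0.8000^7) / (1 − 0.8000)] ≈ 30.9792 billion.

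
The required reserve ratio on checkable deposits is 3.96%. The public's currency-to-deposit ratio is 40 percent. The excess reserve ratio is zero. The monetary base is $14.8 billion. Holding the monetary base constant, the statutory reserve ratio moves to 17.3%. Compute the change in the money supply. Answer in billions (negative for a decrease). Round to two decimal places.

-10.97 billion

Initially m₁ = (1 + 0.4) / (0.0396 + 0.4) ≈ 3.18471, so M₁ = 3.18471 × 14.8 ≈ 47.1337 billion.
After the change m₂ = (1 + 0.4) / (0.173 + 0.4) ≈ 2.44328, so M₂ = 2.44328 × 14.8 ≈ 36.1605 billion.
ΔM = M₂ − M₁ = 36.1605 − 47.1337 = -10.9732 billion.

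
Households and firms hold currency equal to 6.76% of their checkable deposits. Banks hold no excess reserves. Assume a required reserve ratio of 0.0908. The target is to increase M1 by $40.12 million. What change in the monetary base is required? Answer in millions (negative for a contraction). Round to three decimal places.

$5.953 million

The money multiplier is m = (1 + c) / (rr + c) = (1 + 0.0676) / (0.0908 + 0.0676) ≈ 6.739899.
ΔMB = ΔM / m = (+40.12) / 6.739899 ≈ 5.9526 million.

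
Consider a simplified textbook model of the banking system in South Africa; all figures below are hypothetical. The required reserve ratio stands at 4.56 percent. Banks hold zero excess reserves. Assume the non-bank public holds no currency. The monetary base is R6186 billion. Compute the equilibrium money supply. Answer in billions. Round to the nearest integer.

R135658 billion

With no currency drain or excess reserves, the money multiplier is m = 1/rr = 1/0.0456 ≈ 21.92982.
Money supply M = m × MB = 21.92982 × 6186 ≈ 135657.8665 billion.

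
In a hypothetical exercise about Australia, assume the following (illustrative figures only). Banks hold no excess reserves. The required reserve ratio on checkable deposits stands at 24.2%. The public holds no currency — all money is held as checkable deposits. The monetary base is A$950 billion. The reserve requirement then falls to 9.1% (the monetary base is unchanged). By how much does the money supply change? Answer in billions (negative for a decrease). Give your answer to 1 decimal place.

A$6513.9 billion

Initially m₁ = 1 / (0.242) ≈ 4.13223, so M₁ = 4.13223 × 950 = 3925.6185 billion.
After the change m₂ = 1 / (0.091) ≈ 10.98901, so M₂ = 10.98901 × 950 = 10439.5595 billion.
ΔM = M₂ − M₁ = 10439.5595 − 3925.6185 = 6513.941 billion.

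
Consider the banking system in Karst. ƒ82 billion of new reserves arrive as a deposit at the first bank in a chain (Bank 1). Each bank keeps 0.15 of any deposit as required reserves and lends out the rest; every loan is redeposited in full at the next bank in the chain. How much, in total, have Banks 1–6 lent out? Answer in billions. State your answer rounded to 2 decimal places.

ƒ289.42 billion

Bank i lends (1 − rr)^i of the original deposit: Bank 1 lends 82·0.8500 = 69.7000, Bank 2 lends 82·0.8500² = 59.2450, and so on.
Summing a geometric series: total = 82·[0.8500·(1 − 0.8500^6) / (1 − 0.8500)] ≈ 289.4179 billion.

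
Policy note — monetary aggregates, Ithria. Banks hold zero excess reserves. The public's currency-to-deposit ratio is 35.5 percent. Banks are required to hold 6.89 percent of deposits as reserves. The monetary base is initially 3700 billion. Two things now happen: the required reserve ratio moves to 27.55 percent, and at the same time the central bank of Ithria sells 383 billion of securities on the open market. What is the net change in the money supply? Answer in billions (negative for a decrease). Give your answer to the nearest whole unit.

-4699 billion

Before: m₁ = (1 + 0.355) / (0.0689 + 0.355) ≈ 3.19651, MB₁ = 3700, so M₁ = 3.19651 × 3700 = 11827.087 billion.
After: m₂ = (1 + 0.355) / (0.2755 + 0.355) ≈ 2.14909, MB₂ = 3700 − 383 = 3317, so M₂ = 2.14909 × 3317 ≈ 7128.5315 billion.
ΔM = M₂ − M₁ = 7128.5315 − 11827.087 = -4698.5555 billion.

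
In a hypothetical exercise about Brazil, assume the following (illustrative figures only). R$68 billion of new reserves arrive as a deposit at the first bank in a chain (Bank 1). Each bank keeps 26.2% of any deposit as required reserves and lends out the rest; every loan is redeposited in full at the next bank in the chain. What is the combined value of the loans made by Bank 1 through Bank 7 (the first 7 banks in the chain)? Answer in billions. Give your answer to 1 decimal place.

Bank i lends (1 − rr)^i of the original deposit: Bank 1 lends 68·0.7380 = 50.1840, Bank 2 lends 68·0.7380² ≈ 37.0358, and so on.
Summing a geometric series: total = 68·[0.7380·(1 − 0.7380^7) / (1 − 0.7380)] ≈ 168.7040 billion.

R$168.7 billion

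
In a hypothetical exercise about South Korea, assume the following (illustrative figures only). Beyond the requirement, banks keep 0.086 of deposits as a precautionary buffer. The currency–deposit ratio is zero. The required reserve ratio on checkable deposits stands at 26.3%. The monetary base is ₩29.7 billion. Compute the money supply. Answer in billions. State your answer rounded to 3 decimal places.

The money multiplier is m = 1 / (rr + e) = 1 / (0.263 + 0.086) ≈ 2.865330.
So M = m × MB = 2.865330 × 29.7 ≈ 85.1003 billion.

₩85.100 billion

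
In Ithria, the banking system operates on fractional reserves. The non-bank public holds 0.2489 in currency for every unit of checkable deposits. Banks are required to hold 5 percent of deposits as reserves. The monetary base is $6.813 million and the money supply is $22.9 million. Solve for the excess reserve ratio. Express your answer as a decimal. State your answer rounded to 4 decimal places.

Using m = M/MB = 22.9/6.813 ≈ 3.361221. Since m = (1 + c)/(c + rr + e), the denominator satisfies c + rr + e = (1 + c)/m = (1 + 0.2489) / 3.361221 ≈ 0.371561.
With c = 0.2489 and rr = 0.05, the excess reserve ratio is 0.371561 − 0.2489 − 0.05 = 0.072661.

0.0727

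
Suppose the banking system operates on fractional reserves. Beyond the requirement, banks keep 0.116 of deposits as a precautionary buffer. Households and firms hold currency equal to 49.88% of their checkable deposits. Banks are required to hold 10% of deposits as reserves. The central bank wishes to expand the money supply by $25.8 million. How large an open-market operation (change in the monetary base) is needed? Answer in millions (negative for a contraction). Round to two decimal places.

$12.30 million

The money multiplier is m = (1 + c) / (rr + e + c) = (1 + 0.4988) / (0.1 + 0.116 + 0.4988) ≈ 2.09681.
ΔMB = ΔM / m = (+25.8) / 2.09681 ≈ 12.3044 million.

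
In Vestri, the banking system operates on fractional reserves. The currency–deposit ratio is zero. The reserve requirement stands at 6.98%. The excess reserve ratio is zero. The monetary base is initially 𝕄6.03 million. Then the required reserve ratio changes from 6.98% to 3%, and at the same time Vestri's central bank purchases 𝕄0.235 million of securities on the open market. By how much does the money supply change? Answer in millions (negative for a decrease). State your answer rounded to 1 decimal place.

𝕄122.4 million

Before: m₁ = 1 / (0.0698) ≈ 14.3266, MB₁ = 6.03, so M₁ = 14.3266 × 6.03 ≈ 86.3894 million.
After: m₂ = 1 / (0.03) ≈ 33.3333, MB₂ = 6.03 + 0.235 = 6.265, so M₂ = 33.3333 × 6.265 ≈ 208.8331 million.
ΔM = M₂ − M₁ = 208.8331 − 86.3894 = 122.4437 million.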